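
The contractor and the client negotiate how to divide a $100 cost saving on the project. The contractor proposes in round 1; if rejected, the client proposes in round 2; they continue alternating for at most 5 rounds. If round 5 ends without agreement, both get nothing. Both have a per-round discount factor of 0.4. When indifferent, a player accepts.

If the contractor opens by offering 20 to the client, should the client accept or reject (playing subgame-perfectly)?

Reject

Round 5 (the contractor proposes): rejection yields 0 for the client; the contractor offers 0 and keeps 100.
Round 4 (the client proposes): the contractor can get 100 next round, worth 0.4 × 100 = 40 now, so the client offers 40, keeping 60.
Round 3 (the contractor proposes): the client can get 60 next round, worth 0.4 × 60 = 24 now; the contractor offers that and keeps 76.
Round 2 (the client proposes): the contractor can get 76 next round, worth 0.4 × 76 = 30.4 now; the client offers that and keeps 69.6.
So by rejecting in round 1, the client gets 69.6 next round, worth 0.4 × 69.6 = 27.84 now.
Offer 20 < 27.84, so the client rejects.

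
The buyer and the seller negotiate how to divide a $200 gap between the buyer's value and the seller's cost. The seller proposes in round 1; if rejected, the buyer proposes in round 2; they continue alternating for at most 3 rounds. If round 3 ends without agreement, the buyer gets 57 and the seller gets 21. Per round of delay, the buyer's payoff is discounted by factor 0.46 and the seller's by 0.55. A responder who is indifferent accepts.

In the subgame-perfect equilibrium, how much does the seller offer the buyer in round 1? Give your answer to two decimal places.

55.82

Round 3 (the seller proposes): the buyer gets 57 if talks fail, so the seller offers 57 and keeps 143.
Round 2 (the buyer proposes): the seller can get 143 next round, worth 0.55 × 143 = 78.65 now. The buyer offers 78.65 and keeps 200 − 78.65 = 121.35.
Round 1 (the seller proposes): the buyer can get 121.35 next round, worth 0.46 × 121.35 = 55.821 now; the seller offers that and keeps 144.179.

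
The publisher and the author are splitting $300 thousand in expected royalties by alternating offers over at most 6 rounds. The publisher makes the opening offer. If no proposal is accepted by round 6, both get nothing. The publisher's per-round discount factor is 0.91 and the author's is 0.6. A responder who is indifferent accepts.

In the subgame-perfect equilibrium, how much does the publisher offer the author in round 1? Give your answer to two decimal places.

78.71

Solve by backward induction from round 6.
Round 6 (the author proposes): the publisher will accept anything ≥ 0, so the author offers 0 and keeps 300.
Round 5 (the publisher proposes): the author can get 300 next round, worth 0.6 × 300 = 180 now. The publisher offers 180 and keeps 300 − 180 = 120.
Round 4 (the author proposes): the publisher can get 120 next round, worth 0.91 × 120 = 109.2 now. The author offers 109.2 and keeps 300 − 109.2 = 190.8.
Round 3 (the publisher proposes): the author can get 190.8 next round, worth 0.6 × 190.8 = 114.48 now. The publisher offers 114.48 and keeps 300 − 114.48 = 185.52.
Round 2 (the author proposes): the publisher can get 185.52 next round, worth 0.91 × 185.52 = 168.8232 now; the author offers that and keeps 131.1768.
Round 1 (the publisher proposes): the author can get 131.1768 next round, worth 0.6 × 131.1768 = 78.70608 now, so the publisher offers 78.70608, keeping 221.29392.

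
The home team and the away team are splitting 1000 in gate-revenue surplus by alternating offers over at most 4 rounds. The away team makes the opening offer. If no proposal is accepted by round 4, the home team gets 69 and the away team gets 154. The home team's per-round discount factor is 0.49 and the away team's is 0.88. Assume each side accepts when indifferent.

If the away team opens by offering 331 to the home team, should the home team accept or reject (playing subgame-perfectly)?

Round 4 (the home team proposes): the away team gets 154 if talks fail, so the home team offers 154 and keeps 846.
Round 3 (the away team proposes): the home team can get 846 next round, worth 0.49 × 846 = 414.54 now. The away team offers 414.54 and keeps 1000 − 414.54 = 585.46.
Round 2 (the home team proposes): the away team can get 585.46 next round, worth 0.88 × 585.46 = 515.2048 now. The home team offers 515.2048 and keeps 1000 − 515.2048 = 484.7952.
So by rejecting in round 1, the home team gets 484.7952 next round, worth 0.49 × 484.7952 = 237.549648 now.
Offer 331 ≥ 237.549648, so the home team accepts.

Accept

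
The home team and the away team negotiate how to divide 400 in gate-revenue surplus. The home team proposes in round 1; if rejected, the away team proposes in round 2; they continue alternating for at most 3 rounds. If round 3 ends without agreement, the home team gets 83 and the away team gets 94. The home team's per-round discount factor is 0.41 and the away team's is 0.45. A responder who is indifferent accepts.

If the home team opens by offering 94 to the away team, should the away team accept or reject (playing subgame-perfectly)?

Reject

Work out the away team's continuation value if the offer is rejected.
Round 3 (the home team proposes): the away team gets 94 if talks fail, so the home team offers 94 and keeps 306.
Round 2 (the away team proposes): the home team can get 306 next round, worth 0.41 × 306 = 125.46 now, so the away team offers 125.46, keeping 274.54.
So by rejecting in round 1, the away team gets 274.54 next round, worth 0.45 × 274.54 = 123.543 now.
Offer 94 < 123.543, so the away team rejects.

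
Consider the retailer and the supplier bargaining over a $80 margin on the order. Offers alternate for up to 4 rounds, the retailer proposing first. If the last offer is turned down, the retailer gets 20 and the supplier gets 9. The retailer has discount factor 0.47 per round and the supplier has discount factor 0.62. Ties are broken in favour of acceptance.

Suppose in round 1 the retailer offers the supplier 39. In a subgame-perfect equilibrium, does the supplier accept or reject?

Work out the supplier's continuation value if the offer is rejected.
Round 4 (the supplier proposes): the retailer gets 20 if talks fail, so the supplier offers 20 and keeps 60.
Round 3 (the retailer proposes): the supplier can get 60 next round, worth 0.62 × 60 = 37.2 now. The retailer offers 37.2 and keeps 80 − 37.2 = 42.8.
Round 2 (the supplier proposes): the retailer can get 42.8 next round, worth 0.47 × 42.8 = 20.116 now, so the supplier offers 20.116, keeping 59.884.
So by rejecting in round 1, the supplier gets 59.884 next round, worth 0.62 × 59.884 = 37.12808 now.
Offer 39 ≥ 37.12808, so the supplier accepts.

Accept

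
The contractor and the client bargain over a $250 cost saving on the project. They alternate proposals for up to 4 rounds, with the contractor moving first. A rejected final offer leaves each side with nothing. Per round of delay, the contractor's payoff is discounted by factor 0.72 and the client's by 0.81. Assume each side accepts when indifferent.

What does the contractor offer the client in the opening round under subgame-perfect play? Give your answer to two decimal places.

Round 4 (the client proposes): rejection yields 0 for the contractor; the client offers 0 and keeps 250.
Round 3 (the contractor proposes): the client can get 250 next round, worth 0.81 × 250 = 202.5 now, so the contractor offers 202.5, keeping 47.5.
Round 2 (the client proposes): the contractor can get 47.5 next round, worth 0.72 × 47.5 = 34.2 now, so the client offers 34.2, keeping 215.8.
Round 1 (the contractor proposes): the client can get 215.8 next round, worth 0.81 × 215.8 = 174.798 now. The contractor offers 174.798 and keeps 250 − 174.798 = 75.202.

174.80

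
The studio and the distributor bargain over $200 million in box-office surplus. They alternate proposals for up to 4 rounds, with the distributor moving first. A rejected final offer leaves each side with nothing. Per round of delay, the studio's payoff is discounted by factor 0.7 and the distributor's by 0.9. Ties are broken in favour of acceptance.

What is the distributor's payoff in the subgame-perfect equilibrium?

97.8

Round 4 (the studio proposes): rejection yields 0 for the distributor; the studio offers 0 and keeps 200.
Round 3 (the distributor proposes): the studio can get 200 next round, worth 0.7 × 200 = 140 now. The distributor offers 140 and keeps 200 − 140 = 60.
Round 2 (the studio proposes): the distributor can get 60 next round, worth 0.9 × 60 = 54 now; the studio offers that and keeps 146.
Round 1 (the distributor proposes): the studio can get 146 next round, worth 0.7 × 146 = 102.2 now, so the distributor offers 102.2, keeping 97.8.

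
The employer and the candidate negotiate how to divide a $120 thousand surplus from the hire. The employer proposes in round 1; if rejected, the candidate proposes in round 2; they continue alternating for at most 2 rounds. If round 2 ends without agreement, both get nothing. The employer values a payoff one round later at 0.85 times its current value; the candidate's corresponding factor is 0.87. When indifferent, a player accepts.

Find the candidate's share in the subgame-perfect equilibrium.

104.4

By backward induction:
Round 2 (the candidate proposes): rejection yields 0 for the employer; the candidate offers 0 and keeps 120.
Round 1 (the employer proposes): the candidate can get 120 next round, worth 0.87 × 120 = 104.4 now. The employer offers 104.4 and keeps 120 − 104.4 = 15.6.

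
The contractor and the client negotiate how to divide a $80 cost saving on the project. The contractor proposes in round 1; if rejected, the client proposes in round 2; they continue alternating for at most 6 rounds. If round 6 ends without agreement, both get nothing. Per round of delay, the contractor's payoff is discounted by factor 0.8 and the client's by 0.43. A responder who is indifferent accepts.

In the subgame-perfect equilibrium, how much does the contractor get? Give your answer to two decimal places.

66.68

Round 6 (the client proposes): the contractor will accept anything ≥ 0, so the client offers 0 and keeps 80.
Round 5 (the contractor proposes): the client can get 80 next round, worth 0.43 × 80 = 34.4 now. The contractor offers 34.4 and keeps 80 − 34.4 = 45.6.
Round 4 (the client proposes): the contractor can get 45.6 next round, worth 0.8 × 45.6 = 36.48 now; the client offers that and keeps 43.52.
Round 3 (the contractor proposes): the client can get 43.52 next round, worth 0.43 × 43.52 = 18.7136 now. The contractor offers 18.7136 and keeps 80 − 18.7136 = 61.2864.
Round 2 (the client proposes): the contractor can get 61.2864 next round, worth 0.8 × 61.2864 = 49.02912 now; the client offers that and keeps 30.97088.
Round 1 (the contractor proposes): the client can get 30.97088 next round, worth 0.43 × 30.97088 = 13.3174784 now; the contractor offers that and keeps 66.6825216.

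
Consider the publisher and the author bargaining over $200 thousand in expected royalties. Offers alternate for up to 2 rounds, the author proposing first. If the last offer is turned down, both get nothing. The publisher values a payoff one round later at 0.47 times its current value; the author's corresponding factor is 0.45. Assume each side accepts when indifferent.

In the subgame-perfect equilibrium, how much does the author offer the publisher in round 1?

94

Round 2 (the publisher proposes): the author will accept anything ≥ 0, so the publisher offers 0 and keeps 200.
Round 1 (the author proposes): the publisher can get 200 next round, worth 0.47 × 200 = 94 now. The author offers 94 and keeps 200 − 94 = 106.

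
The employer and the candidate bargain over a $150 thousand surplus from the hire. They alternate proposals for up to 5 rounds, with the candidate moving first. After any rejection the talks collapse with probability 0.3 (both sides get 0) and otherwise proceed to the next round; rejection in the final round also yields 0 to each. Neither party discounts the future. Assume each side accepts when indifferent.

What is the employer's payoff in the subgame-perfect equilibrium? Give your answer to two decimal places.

46.94

By backward induction:
Round 5 (the candidate proposes): the employer will accept anything ≥ 0, so the candidate offers 0 and keeps 150.
Round 4 (the employer proposes): rejecting gives the candidate an expected 0.7 × 150 = 105; the employer offers that and keeps 45.
Round 3 (the candidate proposes): rejecting gives the employer an expected 0.7 × 45 = 31.5; the candidate offers that and keeps 118.5.
Round 2 (the employer proposes): rejecting gives the candidate an expected 0.7 × 118.5 = 82.95, so the employer offers 82.95, keeping 67.05.
Round 1 (the candidate proposes): rejecting gives the employer an expected 0.7 × 67.05 = 46.935. The candidate offers 46.935 and keeps 150 − 46.935 = 103.065.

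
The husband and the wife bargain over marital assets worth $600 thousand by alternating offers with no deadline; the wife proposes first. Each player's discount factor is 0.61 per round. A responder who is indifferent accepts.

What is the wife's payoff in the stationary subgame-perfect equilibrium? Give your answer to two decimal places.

Let x be the wife's share when the wife proposes and y be the husband's share when the husband proposes.
The husband accepts iff offered ≥ 0.61·y, so x = 600 − 0.61y. Symmetrically y = 600 − 0.61x.
Substituting: x = 600 − 0.61(600 − 0.61x), giving x(1 − 0.61·0.61) = 600(1 − 0.61).
So x = 600 × 0.39 / 0.6279 ≈ 372.6708, and the husband receives 600 − x ≈ 227.3292.

372.67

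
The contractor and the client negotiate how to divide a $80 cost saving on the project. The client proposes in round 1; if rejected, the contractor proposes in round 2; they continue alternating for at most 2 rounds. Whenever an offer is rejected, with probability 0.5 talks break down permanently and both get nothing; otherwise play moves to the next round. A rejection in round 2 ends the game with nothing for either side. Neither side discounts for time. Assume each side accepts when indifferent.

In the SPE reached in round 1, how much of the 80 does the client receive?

By backward induction:
Round 2 (the contractor proposes): rejection yields 0 for the client; the contractor offers 0 and keeps 80.
Round 1 (the client proposes): rejecting gives the contractor an expected 0.5 × 80 = 40; the client offers that and keeps 40.

40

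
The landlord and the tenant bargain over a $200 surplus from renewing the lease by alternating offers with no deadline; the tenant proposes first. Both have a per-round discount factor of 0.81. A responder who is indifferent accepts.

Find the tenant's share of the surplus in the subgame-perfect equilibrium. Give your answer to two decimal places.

110.50

Let x be the tenant's share when the tenant proposes and y be the landlord's share when the landlord proposes.
The landlord accepts iff offered ≥ 0.81·y, so x = 200 − 0.81y. Symmetrically y = 200 − 0.81x.
Substituting: x = 200 − 0.81(200 − 0.81x), giving x(1 − 0.81·0.81) = 200(1 − 0.81).
So x = 200 × 0.19 / 0.3439 ≈ 110.4972, and the landlord receives 200 − x ≈ 89.5028.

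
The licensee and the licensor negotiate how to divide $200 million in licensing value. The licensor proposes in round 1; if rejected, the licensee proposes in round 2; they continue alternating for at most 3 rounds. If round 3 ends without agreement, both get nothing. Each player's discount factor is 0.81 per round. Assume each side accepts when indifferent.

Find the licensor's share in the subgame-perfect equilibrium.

169.22

Round 3 (the licensor proposes): rejection yields 0 for the licensee; the licensor offers 0 and keeps 200.
Round 2 (the licensee proposes): the licensor can get 200 next round, worth 0.81 × 200 = 162 now. The licensee offers 162 and keeps 200 − 162 = 38.
Round 1 (the licensor proposes): the licensee can get 38 next round, worth 0.81 × 38 = 30.78 now. The licensor offers 30.78 and keeps 200 − 30.78 = 169.22.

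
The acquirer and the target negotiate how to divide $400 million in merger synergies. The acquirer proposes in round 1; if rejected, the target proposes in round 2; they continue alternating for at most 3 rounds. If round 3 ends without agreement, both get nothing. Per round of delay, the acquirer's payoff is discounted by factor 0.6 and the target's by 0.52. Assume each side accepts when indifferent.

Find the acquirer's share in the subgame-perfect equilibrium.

Round 3 (the acquirer proposes): rejection yields 0 for the target; the acquirer offers 0 and keeps 400.
Round 2 (the target proposes): the acquirer can get 400 next round, worth 0.6 × 400 = 240 now. The target offers 240 and keeps 400 − 240 = 160.
Round 1 (the acquirer proposes): the target can get 160 next round, worth 0.52 × 160 = 83.2 now, so the acquirer offers 83.2, keeping 316.8.

316.8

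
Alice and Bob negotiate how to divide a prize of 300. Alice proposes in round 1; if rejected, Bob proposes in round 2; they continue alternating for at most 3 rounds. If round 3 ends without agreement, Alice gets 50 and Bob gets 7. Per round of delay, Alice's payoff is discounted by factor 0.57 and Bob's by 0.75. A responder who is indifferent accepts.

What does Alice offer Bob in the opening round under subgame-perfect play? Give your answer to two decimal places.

99.74

Round 3 (Alice proposes): Bob gets 7 if talks fail, so Alice offers 7 and keeps 293.
Round 2 (Bob proposes): Alice can get 293 next round, worth 0.57 × 293 = 167.01 now, so Bob offers 167.01, keeping 132.99.
Round 1 (Alice proposes): Bob can get 132.99 next round, worth 0.75 × 132.99 = 99.7425 now; Alice offers that and keeps 200.2575.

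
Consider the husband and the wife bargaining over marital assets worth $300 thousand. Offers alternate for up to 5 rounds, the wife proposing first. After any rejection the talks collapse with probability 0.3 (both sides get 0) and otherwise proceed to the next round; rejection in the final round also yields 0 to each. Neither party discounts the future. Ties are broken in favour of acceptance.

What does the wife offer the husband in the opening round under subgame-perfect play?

93.87

By backward induction:
Round 5 (the wife proposes): rejection yields 0 for the husband; the wife offers 0 and keeps 300.
Round 4 (the husband proposes): rejecting gives the wife an expected 0.7 × 300 = 210. The husband offers 210 and keeps 300 − 210 = 90.
Round 3 (the wife proposes): rejecting gives the husband an expected 0.7 × 90 = 63; the wife offers that and keeps 237.
Round 2 (the husband proposes): rejecting gives the wife an expected 0.7 × 237 = 165.9; the husband offers that and keeps 134.1.
Round 1 (the wife proposes): rejecting gives the husband an expected 0.7 × 134.1 = 93.87; the wife offers that and keeps 206.13.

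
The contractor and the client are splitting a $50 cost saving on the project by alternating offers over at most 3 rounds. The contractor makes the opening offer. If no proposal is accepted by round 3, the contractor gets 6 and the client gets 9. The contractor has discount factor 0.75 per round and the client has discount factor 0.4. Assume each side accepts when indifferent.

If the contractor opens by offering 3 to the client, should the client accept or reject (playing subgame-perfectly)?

Work out the client's continuation value if the offer is rejected.
Round 3 (the contractor proposes): the client gets 9 if talks fail, so the contractor offers 9 and keeps 41.
Round 2 (the client proposes): the contractor can get 41 next round, worth 0.75 × 41 = 30.75 now. The client offers 30.75 and keeps 50 − 30.75 = 19.25.
So by rejecting in round 1, the client gets 19.25 next round, worth 0.4 × 19.25 = 7.7 now.
Offer 3 < 7.7, so the client rejects.

Reject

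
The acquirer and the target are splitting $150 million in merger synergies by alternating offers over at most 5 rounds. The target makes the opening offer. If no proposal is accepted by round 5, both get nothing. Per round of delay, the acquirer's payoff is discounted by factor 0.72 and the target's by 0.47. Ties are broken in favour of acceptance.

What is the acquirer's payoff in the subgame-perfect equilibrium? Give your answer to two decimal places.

By backward induction:
Round 5 (the target proposes): the acquirer will accept anything ≥ 0, so the target offers 0 and keeps 150.
Round 4 (the acquirer proposes): the target can get 150 next round, worth 0.47 × 150 = 70.5 now; the acquirer offers that and keeps 79.5.
Round 3 (the target proposes): the acquirer can get 79.5 next round, worth 0.72 × 79.5 = 57.24 now; the target offers that and keeps 92.76.
Round 2 (the acquirer proposes): the target can get 92.76 next round, worth 0.47 × 92.76 = 43.5972 now. The acquirer offers 43.5972 and keeps 150 − 43.5972 = 106.4028.
Round 1 (the target proposes): the acquirer can get 106.4028 next round, worth 0.72 × 106.4028 = 76.610016 now, so the target offers 76.610016, keeping 73.389984.

76.61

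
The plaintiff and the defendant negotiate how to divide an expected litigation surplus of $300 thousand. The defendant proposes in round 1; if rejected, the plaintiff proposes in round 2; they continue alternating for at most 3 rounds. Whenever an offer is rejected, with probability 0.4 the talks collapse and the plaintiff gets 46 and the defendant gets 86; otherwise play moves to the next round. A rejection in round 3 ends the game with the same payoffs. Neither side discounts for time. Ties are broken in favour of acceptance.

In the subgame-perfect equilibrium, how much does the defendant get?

By backward induction:
Round 3 (the defendant proposes): the plaintiff gets 46 if talks fail, so the defendant offers 46 and keeps 254.
Round 2 (the plaintiff proposes): rejecting gives the defendant an expected 0.6 × 254 + 0.4 × 86 = 186.8, so the plaintiff offers 186.8, keeping 113.2.
Round 1 (the defendant proposes): rejecting gives the plaintiff an expected 0.6 × 113.2 + 0.4 × 46 = 86.32. The defendant offers 86.32 and keeps 300 − 86.32 = 213.68.

213.68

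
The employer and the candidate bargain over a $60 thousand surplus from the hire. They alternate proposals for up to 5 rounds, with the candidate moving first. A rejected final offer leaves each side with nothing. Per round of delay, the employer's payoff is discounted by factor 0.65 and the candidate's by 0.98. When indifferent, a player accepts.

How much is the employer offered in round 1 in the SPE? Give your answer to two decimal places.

1.28

Round 5 (the candidate proposes): rejection yields 0 for the employer; the candidate offers 0 and keeps 60.
Round 4 (the employer proposes): the candidate can get 60 next round, worth 0.98 × 60 = 58.8 now. The employer offers 58.8 and keeps 60 − 58.8 = 1.2.
Round 3 (the candidate proposes): the employer can get 1.2 next round, worth 0.65 × 1.2 = 0.78 now; the candidate offers that and keeps 59.22.
Round 2 (the employer proposes): the candidate can get 59.22 next round, worth 0.98 × 59.22 = 58.0356 now; the employer offers that and keeps 1.9644.
Round 1 (the candidate proposes): the employer can get 1.9644 next round, worth 0.65 × 1.9644 = 1.27686 now; the candidate offers that and keeps 58.72314.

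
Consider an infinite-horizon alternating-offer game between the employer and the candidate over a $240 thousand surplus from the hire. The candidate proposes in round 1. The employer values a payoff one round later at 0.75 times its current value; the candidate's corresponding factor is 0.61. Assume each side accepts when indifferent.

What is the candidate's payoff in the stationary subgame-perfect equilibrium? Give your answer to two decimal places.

When the candidate proposes, the employer accepts any offer worth at least 0.75 times what the employer would get by proposing next round; and vice versa.
This gives x = 240 − 0.75y and y = 240 − 0.61x, where x and y are each side's share when it proposes.
Hence (1 − 0.75·0.61)x = 240(1 − 0.75), i.e. 0.5425·x = 60.
x ≈ 110.5991; the employer's share is 240 − x ≈ 129.4009.

110.60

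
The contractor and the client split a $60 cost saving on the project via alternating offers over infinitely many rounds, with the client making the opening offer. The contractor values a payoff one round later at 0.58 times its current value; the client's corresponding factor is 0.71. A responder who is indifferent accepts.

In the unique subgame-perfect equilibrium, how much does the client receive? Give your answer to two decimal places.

In a stationary SPE each proposer offers the other exactly their discounted continuation value.
If the client keeps x when proposing and the contractor keeps y when proposing, then x = 60 − 0.58y and y = 60 − 0.71x.
Solving: x = 60(1 − 0.58) / (1 − 0.71·0.58) = 25.2 / 0.5882 ≈ 42.8426.
The contractor gets 60 − 42.8426 ≈ 17.1574.

42.84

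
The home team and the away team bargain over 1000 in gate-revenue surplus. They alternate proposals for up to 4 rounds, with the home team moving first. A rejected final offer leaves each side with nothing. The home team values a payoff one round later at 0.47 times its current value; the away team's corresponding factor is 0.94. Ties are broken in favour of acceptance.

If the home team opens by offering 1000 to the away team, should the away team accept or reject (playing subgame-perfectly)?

Accept

Round 4 (the away team proposes): rejection yields 0 for the home team; the away team offers 0 and keeps 1000.
Round 3 (the home team proposes): the away team can get 1000 next round, worth 0.94 × 1000 = 940 now; the home team offers that and keeps 60.
Round 2 (the away team proposes): the home team can get 60 next round, worth 0.47 × 60 = 28.2 now. The away team offers 28.2 and keeps 1000 − 28.2 = 971.8.
So by rejecting in round 1, the away team gets 971.8 next round, worth 0.94 × 971.8 = 913.492 now.
Offer 1000 ≥ 913.492, so the away team accepts.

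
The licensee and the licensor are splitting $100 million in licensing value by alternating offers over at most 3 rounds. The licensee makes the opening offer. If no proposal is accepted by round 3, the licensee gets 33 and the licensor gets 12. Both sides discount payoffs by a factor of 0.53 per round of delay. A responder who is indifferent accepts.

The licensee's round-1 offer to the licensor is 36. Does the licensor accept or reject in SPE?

Work out the licensor's continuation value if the offer is rejected.
Round 3 (the licensee proposes): the licensor gets 12 if talks fail, so the licensee offers 12 and keeps 88.
Round 2 (the licensor proposes): the licensee can get 88 next round, worth 0.53 × 88 = 46.64 now; the licensor offers that and keeps 53.36.
So by rejecting in round 1, the licensor gets 53.36 next round, worth 0.53 × 53.36 = 28.2808 now.
Offer 36 ≥ 28.2808, so the licensor accepts.

Accept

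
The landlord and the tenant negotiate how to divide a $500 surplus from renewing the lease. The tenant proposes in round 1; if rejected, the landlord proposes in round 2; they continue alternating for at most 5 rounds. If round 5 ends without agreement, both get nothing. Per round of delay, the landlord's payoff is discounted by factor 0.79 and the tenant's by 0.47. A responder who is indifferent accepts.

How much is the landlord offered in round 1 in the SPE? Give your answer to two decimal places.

Work backward from the last round.
Round 5 (the tenant proposes): rejection yields 0 for the landlord; the tenant offers 0 and keeps 500.
Round 4 (the landlord proposes): the tenant can get 500 next round, worth 0.47 × 500 = 235 now, so the landlord offers 235, keeping 265.
Round 3 (the tenant proposes): the landlord can get 265 next round, worth 0.79 × 265 = 209.35 now, so the tenant offers 209.35, keeping 290.65.
Round 2 (the landlord proposes): the tenant can get 290.65 next round, worth 0.47 × 290.65 = 136.6055 now, so the landlord offers 136.6055, keeping 363.3945.
Round 1 (the tenant proposes): the landlord can get 363.3945 next round, worth 0.79 × 363.3945 = 287.081655 now, so the tenant offers 287.081655, keeping 212.918345.

287.08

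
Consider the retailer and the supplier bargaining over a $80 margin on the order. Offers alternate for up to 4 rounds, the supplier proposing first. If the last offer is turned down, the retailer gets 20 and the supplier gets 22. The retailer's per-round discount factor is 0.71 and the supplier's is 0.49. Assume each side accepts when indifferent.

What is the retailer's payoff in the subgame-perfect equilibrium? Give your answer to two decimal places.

Round 4 (the retailer proposes): the supplier gets 22 if talks fail, so the retailer offers 22 and keeps 58.
Round 3 (the supplier proposes): the retailer can get 58 next round, worth 0.71 × 58 = 41.18 now, so the supplier offers 41.18, keeping 38.82.
Round 2 (the retailer proposes): the supplier can get 38.82 next round, worth 0.49 × 38.82 = 19.0218 now, so the retailer offers 19.0218, keeping 60.9782.
Round 1 (the supplier proposes): the retailer can get 60.9782 next round, worth 0.71 × 60.9782 = 43.294522 now. The supplier offers 43.294522 and keeps 80 − 43.294522 = 36.705478.

43.29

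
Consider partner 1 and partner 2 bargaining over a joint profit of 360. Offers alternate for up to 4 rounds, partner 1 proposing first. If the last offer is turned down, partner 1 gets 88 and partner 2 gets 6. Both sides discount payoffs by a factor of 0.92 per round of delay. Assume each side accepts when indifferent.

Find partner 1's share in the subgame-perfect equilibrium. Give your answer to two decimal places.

Round 4 (partner 2 proposes): partner 1 gets 88 if talks fail, so partner 2 offers 88 and keeps 272.
Round 3 (partner 1 proposes): partner 2 can get 272 next round, worth 0.92 × 272 = 250.24 now; partner 1 offers that and keeps 109.76.
Round 2 (partner 2 proposes): partner 1 can get 109.76 next round, worth 0.92 × 109.76 = 100.9792 now, so partner 2 offers 100.9792, keeping 259.0208.
Round 1 (partner 1 proposes): partner 2 can get 259.0208 next round, worth 0.92 × 259.0208 = 238.299136 now. Partner 1 offers 238.299136 and keeps 360 − 238.299136 = 121.700864.

121.70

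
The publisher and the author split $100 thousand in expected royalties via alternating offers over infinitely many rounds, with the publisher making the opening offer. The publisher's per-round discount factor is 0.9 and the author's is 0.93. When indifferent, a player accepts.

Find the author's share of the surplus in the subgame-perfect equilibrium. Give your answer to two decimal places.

Let x be the publisher's share when the publisher proposes and y be the author's share when the author proposes.
The author accepts iff offered ≥ 0.93·y, so x = 100 − 0.93y. Symmetrically y = 100 − 0.9x.
Substituting: x = 100 − 0.93(100 − 0.9x), giving x(1 − 0.9·0.93) = 100(1 − 0.93).
So x = 100 × 0.07 / 0.163 ≈ 42.9448, and the author receives 100 − x ≈ 57.0552.

57.06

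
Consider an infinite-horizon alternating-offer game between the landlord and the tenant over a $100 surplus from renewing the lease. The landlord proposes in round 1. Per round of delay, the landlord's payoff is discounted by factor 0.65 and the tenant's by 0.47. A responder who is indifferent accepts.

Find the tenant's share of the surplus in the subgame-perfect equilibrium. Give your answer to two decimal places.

Let x be the landlord's share when the landlord proposes and y be the tenant's share when the tenant proposes.
The tenant accepts iff offered ≥ 0.47·y, so x = 100 − 0.47y. Symmetrically y = 100 − 0.65x.
Substituting: x = 100 − 0.47(100 − 0.65x), giving x(1 − 0.65·0.47) = 100(1 − 0.47).
So x = 100 × 0.53 / 0.6945 ≈ 76.3139, and the tenant receives 100 − x ≈ 23.6861.

23.69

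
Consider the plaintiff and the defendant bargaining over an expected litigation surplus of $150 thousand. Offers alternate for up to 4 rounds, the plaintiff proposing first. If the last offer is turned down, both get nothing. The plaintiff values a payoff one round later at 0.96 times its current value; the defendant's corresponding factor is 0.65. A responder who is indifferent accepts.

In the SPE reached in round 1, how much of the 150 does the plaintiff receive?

Round 4 (the defendant proposes): the plaintiff will accept anything ≥ 0, so the defendant offers 0 and keeps 150.
Round 3 (the plaintiff proposes): the defendant can get 150 next round, worth 0.65 × 150 = 97.5 now. The plaintiff offers 97.5 and keeps 150 − 97.5 = 52.5.
Round 2 (the defendant proposes): the plaintiff can get 52.5 next round, worth 0.96 × 52.5 = 50.4 now, so the defendant offers 50.4, keeping 99.6.
Round 1 (the plaintiff proposes): the defendant can get 99.6 next round, worth 0.65 × 99.6 = 64.74 now; the plaintiff offers that and keeps 85.26.

85.26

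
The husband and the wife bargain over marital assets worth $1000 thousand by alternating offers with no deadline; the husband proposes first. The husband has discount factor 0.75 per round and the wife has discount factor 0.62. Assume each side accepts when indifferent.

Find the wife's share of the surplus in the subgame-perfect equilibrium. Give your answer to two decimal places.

In a stationary SPE each proposer offers the other exactly their discounted continuation value.
If the husband keeps x when proposing and the wife keeps y when proposing, then x = 1000 − 0.62y and y = 1000 − 0.75x.
Solving: x = 1000(1 − 0.62) / (1 − 0.75·0.62) = 380 / 0.535 ≈ 710.2804.
The wife gets 1000 − 710.2804 ≈ 289.7196.

289.72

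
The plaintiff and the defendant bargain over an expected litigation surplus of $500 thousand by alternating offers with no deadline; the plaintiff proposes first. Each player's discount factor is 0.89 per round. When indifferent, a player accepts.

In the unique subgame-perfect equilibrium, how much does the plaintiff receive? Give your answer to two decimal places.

In a stationary SPE each proposer offers the other exactly their discounted continuation value.
If the plaintiff keeps x when proposing and the defendant keeps y when proposing, then x = 500 − 0.89y and y = 500 − 0.89x.
Solving: x = 500(1 − 0.89) / (1 − 0.89·0.89) = 55 / 0.2079 ≈ 264.5503.
The defendant gets 500 − 264.5503 ≈ 235.4497.

264.55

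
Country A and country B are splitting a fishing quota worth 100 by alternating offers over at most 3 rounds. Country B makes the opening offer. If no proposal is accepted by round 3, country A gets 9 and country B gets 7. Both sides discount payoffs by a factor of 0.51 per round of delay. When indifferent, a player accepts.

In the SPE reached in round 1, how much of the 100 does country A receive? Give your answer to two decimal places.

27.33

Round 3 (country B proposes): country A gets 9 if talks fail, so country B offers 9 and keeps 91.
Round 2 (country A proposes): country B can get 91 next round, worth 0.51 × 91 = 46.41 now; country A offers that and keeps 53.59.
Round 1 (country B proposes): country A can get 53.59 next round, worth 0.51 × 53.59 = 27.3309 now; country B offers that and keeps 72.6691.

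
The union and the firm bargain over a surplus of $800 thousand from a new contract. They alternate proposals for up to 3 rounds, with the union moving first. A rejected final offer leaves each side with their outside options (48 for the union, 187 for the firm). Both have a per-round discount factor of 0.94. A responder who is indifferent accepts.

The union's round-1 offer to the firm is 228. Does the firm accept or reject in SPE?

Round 3 (the union proposes): the firm gets 187 if talks fail, so the union offers 187 and keeps 613.
Round 2 (the firm proposes): the union can get 613 next round, worth 0.94 × 613 = 576.22 now; the firm offers that and keeps 223.78.
So by rejecting in round 1, the firm gets 223.78 next round, worth 0.94 × 223.78 = 210.3532 now.
Offer 228 ≥ 210.3532, so the firm accepts.

Accept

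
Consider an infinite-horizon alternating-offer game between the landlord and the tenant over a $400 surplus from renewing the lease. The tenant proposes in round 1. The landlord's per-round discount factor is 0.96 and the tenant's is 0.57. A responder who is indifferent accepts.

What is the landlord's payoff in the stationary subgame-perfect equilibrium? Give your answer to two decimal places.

364.66

Let x be the tenant's share when the tenant proposes and y be the landlord's share when the landlord proposes.
The landlord accepts iff offered ≥ 0.96·y, so x = 400 − 0.96y. Symmetrically y = 400 − 0.57x.
Substituting: x = 400 − 0.96(400 − 0.57x), giving x(1 − 0.57·0.96) = 400(1 − 0.96).
So x = 400 × 0.04 / 0.4528 ≈ 35.3357, and the landlord receives 400 − x ≈ 364.6643.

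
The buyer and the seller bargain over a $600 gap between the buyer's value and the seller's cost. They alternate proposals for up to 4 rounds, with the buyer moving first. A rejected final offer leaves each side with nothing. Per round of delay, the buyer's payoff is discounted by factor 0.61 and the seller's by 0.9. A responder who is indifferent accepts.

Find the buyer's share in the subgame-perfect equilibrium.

By backward induction:
Round 4 (the seller proposes): rejection yields 0 for the buyer; the seller offers 0 and keeps 600.
Round 3 (the buyer proposes): the seller can get 600 next round, worth 0.9 × 600 = 540 now; the buyer offers that and keeps 60.
Round 2 (the seller proposes): the buyer can get 60 next round, worth 0.61 × 60 = 36.6 now; the seller offers that and keeps 563.4.
Round 1 (the buyer proposes): the seller can get 563.4 next round, worth 0.9 × 563.4 = 507.06 now, so the buyer offers 507.06, keeping 92.94.

92.94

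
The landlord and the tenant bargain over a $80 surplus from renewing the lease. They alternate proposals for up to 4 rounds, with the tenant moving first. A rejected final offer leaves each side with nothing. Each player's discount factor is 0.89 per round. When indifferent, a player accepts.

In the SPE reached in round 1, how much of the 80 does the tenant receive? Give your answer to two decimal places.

Round 4 (the landlord proposes): rejection yields 0 for the tenant; the landlord offers 0 and keeps 80.
Round 3 (the tenant proposes): the landlord can get 80 next round, worth 0.89 × 80 = 71.2 now, so the tenant offers 71.2, keeping 8.8.
Round 2 (the landlord proposes): the tenant can get 8.8 next round, worth 0.89 × 8.8 = 7.832 now, so the landlord offers 7.832, keeping 72.168.
Round 1 (the tenant proposes): the landlord can get 72.168 next round, worth 0.89 × 72.168 = 64.22952 now. The tenant offers 64.22952 and keeps 80 − 64.22952 = 15.77048.

15.77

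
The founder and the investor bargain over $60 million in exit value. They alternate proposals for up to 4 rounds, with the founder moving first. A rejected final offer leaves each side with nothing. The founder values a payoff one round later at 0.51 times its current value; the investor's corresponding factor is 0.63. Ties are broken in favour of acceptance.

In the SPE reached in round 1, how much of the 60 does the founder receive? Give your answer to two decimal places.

Round 4 (the investor proposes): the founder will accept anything ≥ 0, so the investor offers 0 and keeps 60.
Round 3 (the founder proposes): the investor can get 60 next round, worth 0.63 × 60 = 37.8 now; the founder offers that and keeps 22.2.
Round 2 (the investor proposes): the founder can get 22.2 next round, worth 0.51 × 22.2 = 11.322 now; the investor offers that and keeps 48.678.
Round 1 (the founder proposes): the investor can get 48.678 next round, worth 0.63 × 48.678 = 30.66714 now. The founder offers 30.66714 and keeps 60 − 30.66714 = 29.33286.

29.33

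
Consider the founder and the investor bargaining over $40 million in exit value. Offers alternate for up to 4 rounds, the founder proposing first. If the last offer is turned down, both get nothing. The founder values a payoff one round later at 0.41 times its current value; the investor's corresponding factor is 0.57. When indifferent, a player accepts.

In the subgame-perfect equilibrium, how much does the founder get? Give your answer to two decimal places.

21.22

Round 4 (the investor proposes): rejection yields 0 for the founder; the investor offers 0 and keeps 40.
Round 3 (the founder proposes): the investor can get 40 next round, worth 0.57 × 40 = 22.8 now. The founder offers 22.8 and keeps 40 − 22.8 = 17.2.
Round 2 (the investor proposes): the founder can get 17.2 next round, worth 0.41 × 17.2 = 7.052 now; the investor offers that and keeps 32.948.
Round 1 (the founder proposes): the investor can get 32.948 next round, worth 0.57 × 32.948 = 18.78036 now. The founder offers 18.78036 and keeps 40 − 18.78036 = 21.21964.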